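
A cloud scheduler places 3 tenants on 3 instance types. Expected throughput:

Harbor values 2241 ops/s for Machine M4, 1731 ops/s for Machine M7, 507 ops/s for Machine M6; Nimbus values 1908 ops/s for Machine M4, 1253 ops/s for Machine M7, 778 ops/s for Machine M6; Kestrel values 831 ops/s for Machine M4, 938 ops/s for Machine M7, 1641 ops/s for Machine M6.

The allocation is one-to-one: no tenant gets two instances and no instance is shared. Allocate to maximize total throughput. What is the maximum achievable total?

This is a one-to-one assignment (maximum-weight bipartite matching).
Optimal: Harbor→Machine M7 (1731 ops/s), Nimbus→Machine M4 (1908 ops/s), Kestrel→Machine M6 (1641 ops/s) — total 1731+1908+1641 = 5280 ops/s.
Max-entry greedy (repeatedly take the single best remaining cell) gives 5135 ops/s, worse by 145.
Swapping Harbor↔Kestrel (Harbor→Machine M6 507 ops/s, Kestrel→Machine M7 938 ops/s) loses 1927.
Checked against all permutations: 5280 ops/s is optimal.

Maximum total: 5280 ops/s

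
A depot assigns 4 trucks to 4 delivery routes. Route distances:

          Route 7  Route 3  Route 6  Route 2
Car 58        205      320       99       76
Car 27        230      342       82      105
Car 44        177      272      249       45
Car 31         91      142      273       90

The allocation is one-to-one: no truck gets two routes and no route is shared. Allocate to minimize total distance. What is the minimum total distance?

Minimum total: 474 km

Treat this as an assignment problem: match each truck to one route.
Optimal: Car 58→Route 7 (205 km), Car 27→Route 6 (82 km), Car 44→Route 2 (45 km), Car 31→Route 3 (142 km) — total 205+82+45+142 = 474 km.
Row-greedy (each truck in turn takes its cheapest remaining route) gives 477 km, worse by 3.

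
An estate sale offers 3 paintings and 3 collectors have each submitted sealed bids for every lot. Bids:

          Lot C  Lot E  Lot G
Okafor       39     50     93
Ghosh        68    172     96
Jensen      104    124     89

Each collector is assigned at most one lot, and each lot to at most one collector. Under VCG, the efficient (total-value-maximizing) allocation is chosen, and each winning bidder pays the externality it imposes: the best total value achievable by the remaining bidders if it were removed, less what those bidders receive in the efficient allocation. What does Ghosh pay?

Ghosh pays $20.

Efficient allocation: Okafor→Lot G ($93), Ghosh→Lot E ($172), Jensen→Lot C ($104); total welfare W = $369.
Ghosh receives Lot E at value $172, so the others get W − 172 = $197.
Without Ghosh: best allocation of the remaining 2 bidders over all 3 lots is Okafor→Lot G ($93), Jensen→Lot E ($124), total $217.
VCG payment = (others' best without Ghosh) − (others' welfare with Ghosh) = 217 − 197 = $20.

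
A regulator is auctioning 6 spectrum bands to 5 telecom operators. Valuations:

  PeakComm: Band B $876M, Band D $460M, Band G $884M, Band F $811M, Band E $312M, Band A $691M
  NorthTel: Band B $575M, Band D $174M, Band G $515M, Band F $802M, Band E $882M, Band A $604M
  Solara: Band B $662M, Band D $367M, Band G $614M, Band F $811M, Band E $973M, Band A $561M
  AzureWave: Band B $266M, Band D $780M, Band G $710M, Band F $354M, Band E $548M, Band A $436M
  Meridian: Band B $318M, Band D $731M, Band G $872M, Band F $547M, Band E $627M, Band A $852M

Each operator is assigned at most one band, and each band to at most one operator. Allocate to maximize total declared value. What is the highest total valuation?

Optimal: PeakComm→Band B ($876M), NorthTel→Band F ($802M), Solara→Band E ($973M), AzureWave→Band D ($780M), Meridian→Band G ($872M) — total 876+802+973+780+872 = $4303M.
Row-greedy (each operator in turn takes its best remaining band) gives $4209M, worse by 94.
Swapping Meridian↔AzureWave (Meridian→Band D $731M, AzureWave→Band G $710M) loses 211.

Maximum total: $4303M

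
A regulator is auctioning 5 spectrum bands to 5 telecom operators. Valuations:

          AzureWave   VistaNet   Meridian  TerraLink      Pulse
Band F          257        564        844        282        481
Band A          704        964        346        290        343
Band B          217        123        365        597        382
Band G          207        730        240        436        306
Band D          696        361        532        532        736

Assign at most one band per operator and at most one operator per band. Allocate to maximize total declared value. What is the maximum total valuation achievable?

Max total: $3611M

This is the linear assignment problem.
Optimal: AzureWave→Band A ($704M), VistaNet→Band G ($730M), Meridian→Band F ($844M), TerraLink→Band B ($597M), Pulse→Band D ($736M) — total 704+730+844+597+736 = $3611M.
Max-entry greedy (repeatedly take the single best remaining cell) gives $3348M, worse by 263.
No other one-to-one assignment exceeds $3611M.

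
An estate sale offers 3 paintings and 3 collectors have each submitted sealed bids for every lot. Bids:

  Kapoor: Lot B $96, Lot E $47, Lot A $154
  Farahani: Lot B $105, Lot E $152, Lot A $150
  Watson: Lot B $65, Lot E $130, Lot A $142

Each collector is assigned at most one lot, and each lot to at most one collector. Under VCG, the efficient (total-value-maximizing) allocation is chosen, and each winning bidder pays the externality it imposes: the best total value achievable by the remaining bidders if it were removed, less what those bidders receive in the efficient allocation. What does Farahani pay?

Efficient allocation: Kapoor→Lot B ($96), Farahani→Lot E ($152), Watson→Lot A ($142); total welfare W = $390.
Farahani receives Lot E at value $152, so the others get W − 152 = $238.
Without Farahani: best allocation of the remaining 2 bidders over all 3 lots is Kapoor→Lot A ($154), Watson→Lot E ($130), total $284.
VCG payment = (others' best without Farahani) − (others' welfare with Farahani) = 284 − 238 = $46.

Farahani pays $46.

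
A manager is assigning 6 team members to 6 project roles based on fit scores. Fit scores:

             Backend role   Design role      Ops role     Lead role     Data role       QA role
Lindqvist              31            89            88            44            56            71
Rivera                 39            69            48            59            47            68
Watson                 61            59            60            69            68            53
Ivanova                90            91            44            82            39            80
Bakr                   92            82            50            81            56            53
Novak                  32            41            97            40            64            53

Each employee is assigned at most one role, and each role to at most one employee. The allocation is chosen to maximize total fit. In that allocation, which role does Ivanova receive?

Ivanova receives Lead role.

Optimal: Lindqvist→Design role (89 pts), Rivera→QA role (68 pts), Watson→Data role (68 pts), Ivanova→Lead role (82 pts), Bakr→Backend role (92 pts), Novak→Ops role (97 pts) — total 89+68+68+82+92+97 = 496 pts.
Column-greedy (each role in turn goes to its best remaining employee) gives 473 pts, worse by 23.
Next-best assignment: Lindqvist→Design role, Rivera→QA role, Watson→Data role, Ivanova→Backend role, Bakr→Lead role, Novak→Ops role = 493 pts.
Swapping Lindqvist↔Rivera (Lindqvist→QA role 71 pts, Rivera→Design role 69 pts) loses 17.
No other one-to-one assignment exceeds 496 pts.
Ivanova's own top role is Design role (91 pts), but forcing Ivanova→Design role and reassigning the rest optimally gives only 478 pts — worse by 18.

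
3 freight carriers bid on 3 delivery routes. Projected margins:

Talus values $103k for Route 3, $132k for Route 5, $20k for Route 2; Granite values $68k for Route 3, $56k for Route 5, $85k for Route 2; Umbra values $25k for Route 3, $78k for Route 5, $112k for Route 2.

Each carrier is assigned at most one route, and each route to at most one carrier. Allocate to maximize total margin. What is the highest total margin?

Max total: $312k

This is the linear assignment problem.
Optimal: Talus→Route 5 ($132k), Granite→Route 3 ($68k), Umbra→Route 2 ($112k) — total 132+68+112 = $312k.
Column-greedy (each route in turn goes to its best remaining carrier) gives $266k, worse by 46.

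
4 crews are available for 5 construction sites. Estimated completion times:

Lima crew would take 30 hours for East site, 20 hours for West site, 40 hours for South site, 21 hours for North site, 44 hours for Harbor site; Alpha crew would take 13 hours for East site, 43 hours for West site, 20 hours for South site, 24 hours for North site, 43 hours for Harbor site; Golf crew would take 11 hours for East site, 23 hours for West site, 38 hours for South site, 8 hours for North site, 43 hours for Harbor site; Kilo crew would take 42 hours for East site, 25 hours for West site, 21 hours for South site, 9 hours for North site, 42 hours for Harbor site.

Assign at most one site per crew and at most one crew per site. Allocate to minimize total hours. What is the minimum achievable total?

Min total: 60 hours

Optimal: Lima crew→West site (20 hours), Alpha crew→South site (20 hours), Golf crew→East site (11 hours), Kilo crew→North site (9 hours) — total 20+20+11+9 = 60 hours.
Min-entry greedy (repeatedly take the single cheapest remaining cell) gives 62 hours, worse by 2.
Swapping Kilo crew↔Lima crew (Kilo crew→West site 25 hours, Lima crew→North site 21 hours) adds 17.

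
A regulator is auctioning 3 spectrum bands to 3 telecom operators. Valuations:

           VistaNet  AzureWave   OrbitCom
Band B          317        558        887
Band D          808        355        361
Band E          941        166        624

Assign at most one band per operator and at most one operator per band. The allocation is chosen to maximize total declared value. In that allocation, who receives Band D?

AzureWave receives Band D.

This is a one-to-one assignment (maximum-weight bipartite matching).
Optimal: VistaNet→Band E ($941M), AzureWave→Band D ($355M), OrbitCom→Band B ($887M) — total 941+355+887 = $2183M.
Row-greedy (each operator in turn takes its best remaining band) gives $1860M, worse by 323.
Next-best assignment: VistaNet→Band D, AzureWave→Band B, OrbitCom→Band E = $1990M.
Every other assignment is strictly worse.
AzureWave's own top band is Band B ($558M), but forcing AzureWave→Band B and reassigning the rest optimally gives only $1990M — worse by 193.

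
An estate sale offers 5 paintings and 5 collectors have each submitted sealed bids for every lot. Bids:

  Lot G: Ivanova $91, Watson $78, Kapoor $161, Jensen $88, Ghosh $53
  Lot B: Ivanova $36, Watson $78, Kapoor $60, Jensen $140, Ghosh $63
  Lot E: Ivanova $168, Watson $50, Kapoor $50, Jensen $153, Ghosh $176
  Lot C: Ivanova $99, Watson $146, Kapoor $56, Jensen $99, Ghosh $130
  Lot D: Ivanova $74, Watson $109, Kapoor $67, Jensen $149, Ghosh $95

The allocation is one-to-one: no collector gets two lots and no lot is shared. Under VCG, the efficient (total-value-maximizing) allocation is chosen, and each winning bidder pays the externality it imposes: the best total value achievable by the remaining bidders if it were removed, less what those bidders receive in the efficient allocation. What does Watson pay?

Efficient allocation: Ivanova→Lot E ($168), Watson→Lot C ($146), Kapoor→Lot G ($161), Jensen→Lot B ($140), Ghosh→Lot D ($95); total welfare W = $710.
Watson receives Lot C at value $146, so the others get W − 146 = $564.
Without Watson: best allocation of the remaining 4 bidders over all 5 lots is Ivanova→Lot E ($168), Kapoor→Lot G ($161), Jensen→Lot D ($149), Ghosh→Lot C ($130), total $608.
VCG payment = (others' best without Watson) − (others' welfare with Watson) = 608 − 564 = $44.

Watson pays $44.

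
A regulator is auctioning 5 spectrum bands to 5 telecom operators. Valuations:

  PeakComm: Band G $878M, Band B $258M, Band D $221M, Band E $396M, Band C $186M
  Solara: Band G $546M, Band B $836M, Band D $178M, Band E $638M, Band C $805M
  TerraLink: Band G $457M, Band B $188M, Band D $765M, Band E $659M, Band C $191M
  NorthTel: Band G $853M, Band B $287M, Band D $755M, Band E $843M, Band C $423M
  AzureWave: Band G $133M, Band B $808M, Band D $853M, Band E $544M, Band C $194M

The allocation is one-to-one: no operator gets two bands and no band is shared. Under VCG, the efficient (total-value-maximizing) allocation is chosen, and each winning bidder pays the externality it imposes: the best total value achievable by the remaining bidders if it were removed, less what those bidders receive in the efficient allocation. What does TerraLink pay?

TerraLink pays $76M.

Efficient allocation: PeakComm→Band G ($878M), Solara→Band C ($805M), TerraLink→Band D ($765M), NorthTel→Band E ($843M), AzureWave→Band B ($808M); total welfare W = $4099M.
TerraLink receives Band D at value $765M, so the others get W − 765 = $3334M.
Without TerraLink: best allocation of the remaining 4 bidders over all 5 bands is PeakComm→Band G ($878M), Solara→Band B ($836M), NorthTel→Band E ($843M), AzureWave→Band D ($853M), total $3410M.
VCG payment = (others' best without TerraLink) − (others' welfare with TerraLink) = 3410 − 3334 = $76M.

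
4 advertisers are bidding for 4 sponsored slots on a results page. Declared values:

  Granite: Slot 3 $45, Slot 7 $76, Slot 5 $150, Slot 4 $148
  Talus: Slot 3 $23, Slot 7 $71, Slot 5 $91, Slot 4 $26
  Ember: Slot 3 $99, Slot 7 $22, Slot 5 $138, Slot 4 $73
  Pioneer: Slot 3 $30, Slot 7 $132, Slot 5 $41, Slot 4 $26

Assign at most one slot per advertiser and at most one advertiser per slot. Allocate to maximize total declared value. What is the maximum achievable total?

Optimal: Granite→Slot 4 ($148), Talus→Slot 5 ($91), Ember→Slot 3 ($99), Pioneer→Slot 7 ($132) — total 148+91+99+132 = $470.
Column-greedy (each slot in turn goes to its best remaining advertiser) gives $407, worse by 63.
Next-best assignment: Granite→Slot 4, Talus→Slot 3, Ember→Slot 5, Pioneer→Slot 7 = $441.
Swapping Talus↔Granite (Talus→Slot 4 $26, Granite→Slot 5 $150) loses 63.
Every other assignment is strictly worse.

Max total: $470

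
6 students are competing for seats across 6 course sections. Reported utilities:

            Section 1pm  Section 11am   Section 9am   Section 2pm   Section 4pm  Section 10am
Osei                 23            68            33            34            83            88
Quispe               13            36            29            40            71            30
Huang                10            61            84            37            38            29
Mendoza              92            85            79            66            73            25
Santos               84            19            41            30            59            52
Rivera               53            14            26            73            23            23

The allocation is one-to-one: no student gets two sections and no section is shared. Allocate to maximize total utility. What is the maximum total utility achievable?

Maximum total: 485 points

Optimal: Osei→Section 10am (88 points), Quispe→Section 4pm (71 points), Huang→Section 9am (84 points), Mendoza→Section 11am (85 points), Santos→Section 1pm (84 points), Rivera→Section 2pm (73 points) — total 88+71+84+85+84+73 = 485 points.
Column-greedy (each section in turn goes to its best remaining student) gives 440 points, worse by 45.
Swapping Mendoza↔Osei (Mendoza→Section 10am 25 points, Osei→Section 11am 68 points) loses 80.
No other one-to-one assignment exceeds 485 points.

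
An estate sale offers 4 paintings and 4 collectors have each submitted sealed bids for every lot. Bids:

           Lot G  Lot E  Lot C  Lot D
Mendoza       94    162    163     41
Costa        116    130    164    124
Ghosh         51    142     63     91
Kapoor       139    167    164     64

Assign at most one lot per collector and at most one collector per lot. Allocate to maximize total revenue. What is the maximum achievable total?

Optimal: Mendoza→Lot C ($163), Costa→Lot D ($124), Ghosh→Lot E ($142), Kapoor→Lot G ($139) — total 163+124+142+139 = $568.
Row-greedy (each collector in turn takes its best remaining lot) gives $523, worse by 45.
Every other assignment is strictly worse.

Maximum total: $568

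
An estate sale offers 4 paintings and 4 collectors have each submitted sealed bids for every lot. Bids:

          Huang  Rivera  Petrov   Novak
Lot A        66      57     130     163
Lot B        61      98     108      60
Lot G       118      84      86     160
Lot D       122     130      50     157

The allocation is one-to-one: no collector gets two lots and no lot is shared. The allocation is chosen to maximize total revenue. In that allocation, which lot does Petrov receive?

Optimal: Huang→Lot G ($118), Rivera→Lot D ($130), Petrov→Lot B ($108), Novak→Lot A ($163) — total 118+130+108+163 = $519.
Row-greedy (each collector in turn takes its best remaining lot) gives $510, worse by 9.
Petrov's own top lot is Lot A ($130), but forcing Petrov→Lot A and reassigning the rest optimally gives only $510 — worse by 9.

Petrov receives Lot B.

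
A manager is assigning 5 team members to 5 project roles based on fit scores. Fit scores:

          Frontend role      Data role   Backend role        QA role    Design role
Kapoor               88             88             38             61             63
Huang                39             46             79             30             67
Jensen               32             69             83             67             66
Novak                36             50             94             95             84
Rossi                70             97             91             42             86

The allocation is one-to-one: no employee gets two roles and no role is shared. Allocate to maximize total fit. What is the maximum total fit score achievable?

Max total: 430 pts

Optimal: Kapoor→Frontend role (88 pts), Huang→Design role (67 pts), Jensen→Backend role (83 pts), Novak→QA role (95 pts), Rossi→Data role (97 pts) — total 88+67+83+95+97 = 430 pts.
Row-greedy (each employee in turn takes its best remaining role) gives 417 pts, worse by 13.
Next-best assignment: Kapoor→Frontend role, Huang→Backend role, Jensen→Design role, Novak→QA role, Rossi→Data role = 425 pts.
Swapping Novak↔Jensen (Novak→Backend role 94 pts, Jensen→QA role 67 pts) loses 17.
No other one-to-one assignment exceeds 430 pts.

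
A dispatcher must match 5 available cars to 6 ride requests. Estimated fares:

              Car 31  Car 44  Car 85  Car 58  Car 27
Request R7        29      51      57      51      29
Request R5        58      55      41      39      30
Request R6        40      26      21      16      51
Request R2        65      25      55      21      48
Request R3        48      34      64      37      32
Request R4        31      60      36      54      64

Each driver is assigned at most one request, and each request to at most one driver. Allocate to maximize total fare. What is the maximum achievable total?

This is a one-to-one assignment (maximum-weight bipartite matching).
Optimal: Car 31→Request R2 ($65), Car 44→Request R5 ($55), Car 85→Request R3 ($64), Car 58→Request R7 ($51), Car 27→Request R4 ($64) — total 65+55+64+51+64 = $299.
Row-greedy (each driver in turn takes its best remaining request) gives $291, worse by 8.
Next-best assignment: Car 31→Request R2, Car 44→Request R4, Car 85→Request R3, Car 58→Request R7, Car 27→Request R6 = $291.

Maximum total: $299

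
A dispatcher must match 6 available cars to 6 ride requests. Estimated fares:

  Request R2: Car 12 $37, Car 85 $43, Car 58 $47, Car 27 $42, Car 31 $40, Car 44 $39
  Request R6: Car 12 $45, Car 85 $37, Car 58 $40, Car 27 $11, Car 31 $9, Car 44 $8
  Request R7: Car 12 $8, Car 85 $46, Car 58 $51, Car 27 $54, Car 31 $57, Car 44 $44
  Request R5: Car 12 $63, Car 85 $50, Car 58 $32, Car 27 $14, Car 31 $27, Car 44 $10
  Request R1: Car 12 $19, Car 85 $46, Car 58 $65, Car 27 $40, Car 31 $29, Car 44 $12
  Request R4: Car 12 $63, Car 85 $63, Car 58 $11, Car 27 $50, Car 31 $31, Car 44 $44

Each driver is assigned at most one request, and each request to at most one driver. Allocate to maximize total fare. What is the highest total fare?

This is a one-to-one assignment (maximum-weight bipartite matching).
Optimal: Car 12→Request R5 ($63), Car 85→Request R6 ($37), Car 58→Request R1 ($65), Car 27→Request R4 ($50), Car 31→Request R7 ($57), Car 44→Request R2 ($39) — total 63+37+65+50+57+39 = $311.
Max-entry greedy (repeatedly take the single best remaining cell) gives $298, worse by 13.
Next-best assignment: Car 12→Request R5, Car 85→Request R6, Car 58→Request R1, Car 27→Request R2, Car 31→Request R7, Car 44→Request R4 = $308.
Every other assignment is strictly worse.

Max total: $311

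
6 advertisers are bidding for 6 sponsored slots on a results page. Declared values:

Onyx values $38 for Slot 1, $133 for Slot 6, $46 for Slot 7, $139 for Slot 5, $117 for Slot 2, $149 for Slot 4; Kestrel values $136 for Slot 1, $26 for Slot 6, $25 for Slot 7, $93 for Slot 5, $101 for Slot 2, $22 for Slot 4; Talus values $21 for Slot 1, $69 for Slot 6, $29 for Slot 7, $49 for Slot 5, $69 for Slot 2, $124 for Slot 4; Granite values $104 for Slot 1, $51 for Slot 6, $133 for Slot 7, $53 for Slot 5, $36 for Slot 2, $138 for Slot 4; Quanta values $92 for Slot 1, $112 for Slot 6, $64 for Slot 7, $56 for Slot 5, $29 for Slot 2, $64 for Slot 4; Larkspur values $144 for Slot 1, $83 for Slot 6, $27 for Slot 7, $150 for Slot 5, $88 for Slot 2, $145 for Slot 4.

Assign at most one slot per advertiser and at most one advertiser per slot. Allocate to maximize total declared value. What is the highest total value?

Optimal: Onyx→Slot 2 ($117), Kestrel→Slot 1 ($136), Talus→Slot 4 ($124), Granite→Slot 7 ($133), Quanta→Slot 6 ($112), Larkspur→Slot 5 ($150) — total 117+136+124+133+112+150 = $772.
Max-entry greedy (repeatedly take the single best remaining cell) gives $749, worse by 23.
Next-best assignment: Onyx→Slot 5, Kestrel→Slot 2, Talus→Slot 4, Granite→Slot 7, Quanta→Slot 6, Larkspur→Slot 1 = $753.
Checked against all permutations: $772 is optimal.

Max total: $772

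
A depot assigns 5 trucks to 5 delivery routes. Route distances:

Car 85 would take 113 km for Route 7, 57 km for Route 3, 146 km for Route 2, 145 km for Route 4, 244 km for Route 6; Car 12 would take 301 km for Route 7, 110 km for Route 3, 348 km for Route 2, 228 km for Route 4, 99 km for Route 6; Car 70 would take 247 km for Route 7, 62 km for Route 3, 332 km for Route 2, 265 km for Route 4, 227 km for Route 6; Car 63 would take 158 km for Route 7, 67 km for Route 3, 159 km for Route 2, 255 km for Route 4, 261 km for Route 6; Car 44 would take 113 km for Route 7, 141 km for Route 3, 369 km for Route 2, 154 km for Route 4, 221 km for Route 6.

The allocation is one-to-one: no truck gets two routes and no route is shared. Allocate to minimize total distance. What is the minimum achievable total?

Treat this as an assignment problem: match each truck to one route.
Optimal: Car 85→Route 4 (145 km), Car 12→Route 6 (99 km), Car 70→Route 3 (62 km), Car 63→Route 2 (159 km), Car 44→Route 7 (113 km) — total 145+99+62+159+113 = 578 km.
Row-greedy (each truck in turn takes its cheapest remaining route) gives 716 km, worse by 138.

Min total: 578 km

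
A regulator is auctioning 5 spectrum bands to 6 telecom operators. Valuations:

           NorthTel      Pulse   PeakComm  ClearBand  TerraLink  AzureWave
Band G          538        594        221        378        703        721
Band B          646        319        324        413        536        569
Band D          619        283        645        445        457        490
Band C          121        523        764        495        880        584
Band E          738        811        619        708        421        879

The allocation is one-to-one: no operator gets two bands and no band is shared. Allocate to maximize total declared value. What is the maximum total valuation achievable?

Maximum total: $3703M

This is the linear assignment problem.
Optimal: AzureWave→Band G ($721M), NorthTel→Band B ($646M), PeakComm→Band D ($645M), TerraLink→Band C ($880M), Pulse→Band E ($811M) — total 721+646+645+880+811 = $3703M.
Max-entry greedy (repeatedly take the single best remaining cell) gives $3644M, worse by 59.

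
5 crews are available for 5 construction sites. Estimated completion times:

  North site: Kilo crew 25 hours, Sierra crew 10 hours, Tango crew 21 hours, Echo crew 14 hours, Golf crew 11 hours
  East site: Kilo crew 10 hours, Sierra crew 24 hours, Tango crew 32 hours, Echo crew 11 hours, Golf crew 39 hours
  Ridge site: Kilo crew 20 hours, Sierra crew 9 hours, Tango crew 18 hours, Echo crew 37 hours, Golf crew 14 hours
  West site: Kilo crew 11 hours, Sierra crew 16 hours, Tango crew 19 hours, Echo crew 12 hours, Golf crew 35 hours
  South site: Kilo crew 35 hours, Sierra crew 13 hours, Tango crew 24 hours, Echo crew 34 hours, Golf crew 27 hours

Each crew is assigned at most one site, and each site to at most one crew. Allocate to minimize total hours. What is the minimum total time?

Optimal: Kilo crew→East site (10 hours), Sierra crew→South site (13 hours), Tango crew→Ridge site (18 hours), Echo crew→West site (12 hours), Golf crew→North site (11 hours) — total 10+13+18+12+11 = 64 hours.
Row-greedy (each crew in turn takes its cheapest remaining site) gives 79 hours, worse by 15.
Checked against all permutations: 64 hours is optimal.

Minimum total: 64 hours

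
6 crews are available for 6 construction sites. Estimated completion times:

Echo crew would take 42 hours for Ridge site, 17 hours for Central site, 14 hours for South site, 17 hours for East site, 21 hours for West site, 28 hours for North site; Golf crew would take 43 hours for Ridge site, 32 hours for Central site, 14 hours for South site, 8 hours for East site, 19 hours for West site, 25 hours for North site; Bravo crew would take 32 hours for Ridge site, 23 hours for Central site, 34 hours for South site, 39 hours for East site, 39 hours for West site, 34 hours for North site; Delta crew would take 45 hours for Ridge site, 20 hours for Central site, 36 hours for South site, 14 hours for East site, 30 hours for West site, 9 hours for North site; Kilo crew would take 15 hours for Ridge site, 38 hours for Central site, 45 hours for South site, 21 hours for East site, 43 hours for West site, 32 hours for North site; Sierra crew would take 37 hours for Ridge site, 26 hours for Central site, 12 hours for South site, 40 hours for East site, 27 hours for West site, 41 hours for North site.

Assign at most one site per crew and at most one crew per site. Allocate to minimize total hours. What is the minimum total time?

Min total: 88 hours

Optimal: Echo crew→West site (21 hours), Golf crew→East site (8 hours), Bravo crew→Central site (23 hours), Delta crew→North site (9 hours), Kilo crew→Ridge site (15 hours), Sierra crew→South site (12 hours) — total 21+8+23+9+15+12 = 88 hours.
Column-greedy (each site in turn goes to its cheapest remaining crew) gives 116 hours, worse by 28.
Next-best assignment: Echo crew→East site, Golf crew→West site, Bravo crew→Central site, Delta crew→North site, Kilo crew→Ridge site, Sierra crew→South site = 95 hours.
No other one-to-one assignment undercuts 88 hours.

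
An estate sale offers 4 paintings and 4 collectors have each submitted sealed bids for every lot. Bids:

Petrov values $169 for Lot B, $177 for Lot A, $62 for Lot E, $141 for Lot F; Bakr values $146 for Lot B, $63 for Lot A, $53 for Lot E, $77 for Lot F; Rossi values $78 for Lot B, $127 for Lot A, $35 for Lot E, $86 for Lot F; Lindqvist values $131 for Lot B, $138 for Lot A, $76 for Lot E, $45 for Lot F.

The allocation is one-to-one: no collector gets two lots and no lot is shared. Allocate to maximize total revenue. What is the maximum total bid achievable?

Max total: $490

Optimal: Petrov→Lot F ($141), Bakr→Lot B ($146), Rossi→Lot A ($127), Lindqvist→Lot E ($76) — total 141+146+127+76 = $490.
Column-greedy (each lot in turn goes to its best remaining collector) gives $446, worse by 44.
Next-best assignment: Petrov→Lot A, Bakr→Lot B, Rossi→Lot F, Lindqvist→Lot E = $485.
Checked against all permutations: $490 is optimal.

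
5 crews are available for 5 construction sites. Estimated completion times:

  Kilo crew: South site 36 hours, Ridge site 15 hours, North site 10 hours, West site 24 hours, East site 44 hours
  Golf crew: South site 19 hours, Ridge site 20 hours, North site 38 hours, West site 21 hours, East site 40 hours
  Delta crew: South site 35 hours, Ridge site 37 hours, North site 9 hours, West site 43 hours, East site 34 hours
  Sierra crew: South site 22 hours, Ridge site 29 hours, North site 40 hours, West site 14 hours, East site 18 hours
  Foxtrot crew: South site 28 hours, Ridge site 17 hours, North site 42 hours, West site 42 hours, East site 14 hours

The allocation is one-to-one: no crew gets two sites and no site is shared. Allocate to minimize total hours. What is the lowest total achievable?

Minimum total: 71 hours

This is the linear assignment problem.
Optimal: Kilo crew→Ridge site (15 hours), Golf crew→South site (19 hours), Delta crew→North site (9 hours), Sierra crew→West site (14 hours), Foxtrot crew→East site (14 hours) — total 15+19+9+14+14 = 71 hours.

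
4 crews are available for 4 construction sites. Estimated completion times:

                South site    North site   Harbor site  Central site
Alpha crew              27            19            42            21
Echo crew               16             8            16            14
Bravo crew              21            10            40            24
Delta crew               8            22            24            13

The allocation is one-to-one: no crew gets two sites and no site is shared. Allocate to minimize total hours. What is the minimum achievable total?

Optimal: Alpha crew→Central site (21 hours), Echo crew→Harbor site (16 hours), Bravo crew→North site (10 hours), Delta crew→South site (8 hours) — total 21+16+10+8 = 55 hours.
Min-entry greedy (repeatedly take the single cheapest remaining cell) gives 77 hours, worse by 22.
Every other assignment is strictly worse.

Min total: 55 hours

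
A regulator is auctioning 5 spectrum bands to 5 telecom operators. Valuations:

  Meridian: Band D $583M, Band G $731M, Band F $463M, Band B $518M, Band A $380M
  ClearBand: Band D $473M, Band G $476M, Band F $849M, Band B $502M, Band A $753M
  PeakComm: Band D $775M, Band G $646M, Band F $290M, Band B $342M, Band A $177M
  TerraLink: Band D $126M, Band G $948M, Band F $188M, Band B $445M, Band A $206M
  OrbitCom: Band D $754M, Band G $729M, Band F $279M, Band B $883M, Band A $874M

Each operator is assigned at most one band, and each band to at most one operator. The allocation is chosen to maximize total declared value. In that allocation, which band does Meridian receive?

Meridian receives Band B.

Treat this as an assignment problem: match each operator to one band.
Optimal: Meridian→Band B ($518M), ClearBand→Band F ($849M), PeakComm→Band D ($775M), TerraLink→Band G ($948M), OrbitCom→Band A ($874M) — total 518+849+775+948+874 = $3964M.
Row-greedy (each operator in turn takes its best remaining band) gives $3674M, worse by 290.
Next-best assignment: Meridian→Band A, ClearBand→Band F, PeakComm→Band D, TerraLink→Band G, OrbitCom→Band B = $3835M.
Every other assignment is strictly worse.
Meridian's own top band is Band G ($731M), but forcing Meridian→Band G and reassigning the rest optimally gives only $3674M — worse by 290.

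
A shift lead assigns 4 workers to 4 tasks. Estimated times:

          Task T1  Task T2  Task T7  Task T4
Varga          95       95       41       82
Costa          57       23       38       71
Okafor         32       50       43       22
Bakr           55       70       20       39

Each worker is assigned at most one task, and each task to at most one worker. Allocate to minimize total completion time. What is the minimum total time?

Minimum total: 135 min

Optimal: Varga→Task T7 (41 min), Costa→Task T2 (23 min), Okafor→Task T1 (32 min), Bakr→Task T4 (39 min) — total 41+23+32+39 = 135 min.
Column-greedy (each task in turn goes to its cheapest remaining worker) gives 157 min, worse by 22.
Next-best assignment: Varga→Task T7, Costa→Task T2, Okafor→Task T4, Bakr→Task T1 = 141 min.
Checked against all permutations: 135 min is optimal.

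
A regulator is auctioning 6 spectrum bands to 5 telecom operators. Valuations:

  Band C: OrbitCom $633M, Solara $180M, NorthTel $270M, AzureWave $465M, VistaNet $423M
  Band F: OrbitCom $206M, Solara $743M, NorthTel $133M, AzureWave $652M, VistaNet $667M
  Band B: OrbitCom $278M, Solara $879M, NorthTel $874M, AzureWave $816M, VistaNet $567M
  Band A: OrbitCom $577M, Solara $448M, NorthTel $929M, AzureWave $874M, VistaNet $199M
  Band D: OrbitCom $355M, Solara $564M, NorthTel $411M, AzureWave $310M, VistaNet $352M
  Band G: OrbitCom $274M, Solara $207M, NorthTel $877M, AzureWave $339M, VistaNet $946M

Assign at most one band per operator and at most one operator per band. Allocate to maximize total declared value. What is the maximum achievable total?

Treat this as an assignment problem: match each operator to one band.
Optimal: OrbitCom→Band C ($633M), Solara→Band F ($743M), NorthTel→Band B ($874M), AzureWave→Band A ($874M), VistaNet→Band G ($946M) — total 633+743+874+874+946 = $4070M.
Column-greedy (each band in turn goes to its best remaining operator) gives $3476M, worse by 594.
No other one-to-one assignment exceeds $4070M.

Maximum total: $4070M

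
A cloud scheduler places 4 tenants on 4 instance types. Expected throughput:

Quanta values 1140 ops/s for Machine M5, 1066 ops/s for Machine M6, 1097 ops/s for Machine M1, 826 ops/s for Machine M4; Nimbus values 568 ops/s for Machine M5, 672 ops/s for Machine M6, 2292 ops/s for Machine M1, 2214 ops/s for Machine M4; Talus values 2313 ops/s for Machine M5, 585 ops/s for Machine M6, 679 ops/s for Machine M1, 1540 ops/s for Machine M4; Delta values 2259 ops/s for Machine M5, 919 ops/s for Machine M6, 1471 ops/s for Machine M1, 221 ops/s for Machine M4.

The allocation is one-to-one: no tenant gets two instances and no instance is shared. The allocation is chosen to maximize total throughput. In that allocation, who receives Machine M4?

Optimal: Quanta→Machine M6 (1066 ops/s), Nimbus→Machine M1 (2292 ops/s), Talus→Machine M4 (1540 ops/s), Delta→Machine M5 (2259 ops/s) — total 1066+2292+1540+2259 = 7157 ops/s.
Column-greedy (each instance in turn goes to its best remaining tenant) gives 5892 ops/s, worse by 1265.
Talus's own top instance is Machine M5 (2313 ops/s), but forcing Talus→Machine M5 and reassigning the rest optimally gives only 7064 ops/s — worse by 93.

Talus receives Machine M4.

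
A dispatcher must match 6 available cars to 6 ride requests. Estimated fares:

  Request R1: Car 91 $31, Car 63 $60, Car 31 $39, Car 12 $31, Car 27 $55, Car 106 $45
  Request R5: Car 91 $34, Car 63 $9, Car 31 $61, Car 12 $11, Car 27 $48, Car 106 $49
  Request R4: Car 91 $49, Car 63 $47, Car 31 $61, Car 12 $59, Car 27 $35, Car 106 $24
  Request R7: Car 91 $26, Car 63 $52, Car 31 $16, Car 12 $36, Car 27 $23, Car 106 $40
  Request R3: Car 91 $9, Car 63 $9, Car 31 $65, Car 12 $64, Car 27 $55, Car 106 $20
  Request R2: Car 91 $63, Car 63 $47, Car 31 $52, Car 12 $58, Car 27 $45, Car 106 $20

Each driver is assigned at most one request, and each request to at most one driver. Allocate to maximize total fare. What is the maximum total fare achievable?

This is the linear assignment problem.
Optimal: Car 91→Request R2 ($63), Car 63→Request R7 ($52), Car 31→Request R4 ($61), Car 12→Request R3 ($64), Car 27→Request R1 ($55), Car 106→Request R5 ($49) — total 63+52+61+64+55+49 = $344.
No other one-to-one assignment exceeds $344.

Max total: $344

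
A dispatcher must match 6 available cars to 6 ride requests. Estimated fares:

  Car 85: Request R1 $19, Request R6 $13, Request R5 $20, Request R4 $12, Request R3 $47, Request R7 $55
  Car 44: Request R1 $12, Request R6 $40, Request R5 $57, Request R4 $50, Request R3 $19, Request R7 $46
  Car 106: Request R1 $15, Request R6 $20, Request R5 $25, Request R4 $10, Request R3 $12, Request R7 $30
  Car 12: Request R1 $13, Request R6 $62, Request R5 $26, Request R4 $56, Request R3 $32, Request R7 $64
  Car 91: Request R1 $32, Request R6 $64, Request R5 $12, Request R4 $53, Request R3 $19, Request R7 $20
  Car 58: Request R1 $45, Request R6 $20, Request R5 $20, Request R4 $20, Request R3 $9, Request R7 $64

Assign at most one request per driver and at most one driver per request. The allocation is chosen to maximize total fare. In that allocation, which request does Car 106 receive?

Optimal: Car 85→Request R3 ($47), Car 44→Request R5 ($57), Car 106→Request R1 ($15), Car 12→Request R4 ($56), Car 91→Request R6 ($64), Car 58→Request R7 ($64) — total 47+57+15+56+64+64 = $303.
Column-greedy (each request in turn goes to its best remaining driver) gives $299, worse by 4.
Next-best assignment: Car 85→Request R3, Car 44→Request R5, Car 106→Request R7, Car 12→Request R4, Car 91→Request R6, Car 58→Request R1 = $299.
Car 106's own top request is Request R7 ($30), but forcing Car 106→Request R7 and reassigning the rest optimally gives only $299 — worse by 4.

Car 106 receives Request R1.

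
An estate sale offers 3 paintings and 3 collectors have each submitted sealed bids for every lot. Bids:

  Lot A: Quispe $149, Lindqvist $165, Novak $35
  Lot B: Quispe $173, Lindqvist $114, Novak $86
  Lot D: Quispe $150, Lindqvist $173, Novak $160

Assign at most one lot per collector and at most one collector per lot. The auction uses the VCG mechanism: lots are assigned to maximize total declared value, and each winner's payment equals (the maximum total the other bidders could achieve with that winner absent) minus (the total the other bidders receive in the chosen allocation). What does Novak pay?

Novak pays $8.

Efficient allocation: Quispe→Lot B ($173), Lindqvist→Lot A ($165), Novak→Lot D ($160); total welfare W = $498.
Novak receives Lot D at value $160, so the others get W − 160 = $338.
Without Novak: best allocation of the remaining 2 bidders over all 3 lots is Quispe→Lot B ($173), Lindqvist→Lot D ($173), total $346.
VCG payment = (others' best without Novak) − (others' welfare with Novak) = 346 − 338 = $8.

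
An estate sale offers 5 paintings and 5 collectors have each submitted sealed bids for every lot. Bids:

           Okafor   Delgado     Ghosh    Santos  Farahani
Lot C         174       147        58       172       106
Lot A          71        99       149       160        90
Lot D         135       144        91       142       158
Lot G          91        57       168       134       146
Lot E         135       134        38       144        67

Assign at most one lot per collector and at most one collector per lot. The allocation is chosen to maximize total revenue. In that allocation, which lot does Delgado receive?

Delgado receives Lot E.

Treat this as an assignment problem: match each collector to one lot.
Optimal: Okafor→Lot C ($174), Delgado→Lot E ($134), Ghosh→Lot G ($168), Santos→Lot A ($160), Farahani→Lot D ($158) — total 174+134+168+160+158 = $794.
Row-greedy (each collector in turn takes its best remaining lot) gives $713, worse by 81.
Checked against all permutations: $794 is optimal.
Delgado's own top lot is Lot C ($147), but forcing Delgado→Lot C and reassigning the rest optimally gives only $768 — worse by 26.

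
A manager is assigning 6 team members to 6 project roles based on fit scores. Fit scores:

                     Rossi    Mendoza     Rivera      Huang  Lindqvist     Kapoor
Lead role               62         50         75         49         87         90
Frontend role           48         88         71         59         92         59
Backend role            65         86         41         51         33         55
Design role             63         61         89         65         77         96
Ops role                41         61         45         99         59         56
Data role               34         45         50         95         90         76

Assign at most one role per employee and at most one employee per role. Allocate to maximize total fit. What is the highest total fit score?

Max total: 521 pts

Optimal: Rossi→Backend role (65 pts), Mendoza→Frontend role (88 pts), Rivera→Design role (89 pts), Huang→Ops role (99 pts), Lindqvist→Data role (90 pts), Kapoor→Lead role (90 pts) — total 65+88+89+99+90+90 = 521 pts.
Column-greedy (each role in turn goes to its best remaining employee) gives 490 pts, worse by 31.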